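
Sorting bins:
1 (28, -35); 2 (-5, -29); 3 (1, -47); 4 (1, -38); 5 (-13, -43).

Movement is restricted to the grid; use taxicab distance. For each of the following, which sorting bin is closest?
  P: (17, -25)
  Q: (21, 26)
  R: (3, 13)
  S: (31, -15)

P→1; Q→1; R→2; S→1

P at (17, -25):
  1: |11| + |-10| = 11 + 10 = 21
  2: |-22| + |-4| = 22 + 4 = 26
  3: |-16| + |-22| = 16 + 22 = 38
  4: |-16| + |-13| = 16 + 13 = 29
  5: |-30| + |-18| = 30 + 18 = 48
  → nearest: 1 (21)
Q at (21, 26):
  1: |7| + |-61| = 7 + 61 = 68
  2: |-26| + |-55| = 26 + 55 = 81
  3: |-20| + |-73| = 20 + 73 = 93
  4: |-20| + |-64| = 20 + 64 = 84
  5: |-34| + |-69| = 34 + 69 = 103
  → nearest: 1 (68)
R at (3, 13):
  1: |25| + |-48| = 25 + 48 = 73
  2: |-8| + |-42| = 8 + 42 = 50
  3: |-2| + |-60| = 2 + 60 = 62
  4: |-2| + |-51| = 2 + 51 = 53
  5: |-16| + |-56| = 16 + 56 = 72
  → nearest: 2 (50)
S at (31, -15):
  1: |-3| + |-20| = 3 + 20 = 23
  2: |-36| + |-14| = 36 + 14 = 50
  3: |-30| + |-32| = 30 + 32 = 62
  4: |-30| + |-23| = 30 + 23 = 53
  5: |-44| + |-28| = 44 + 28 = 72
  → nearest: 1 (23)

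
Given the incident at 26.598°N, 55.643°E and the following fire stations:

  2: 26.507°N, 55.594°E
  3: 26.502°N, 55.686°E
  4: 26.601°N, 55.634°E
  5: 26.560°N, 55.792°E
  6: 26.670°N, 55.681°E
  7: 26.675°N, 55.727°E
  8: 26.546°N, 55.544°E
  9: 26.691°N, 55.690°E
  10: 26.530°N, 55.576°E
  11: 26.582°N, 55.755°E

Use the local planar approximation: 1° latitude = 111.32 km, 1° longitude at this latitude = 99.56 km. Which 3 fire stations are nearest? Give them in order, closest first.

4, 6, 10

Distances from 26.598°N, 55.643°E:
2: √((-0.091·111.32)² + (-0.049·99.56)²) = √(102.61933 + 23.79918) = 11.244 km
3: √((-0.096·111.32)² + (0.043·99.56)²) = √(114.20598 + 18.32765) = 11.512 km
4: √((0.003·111.32)² + (-0.009·99.56)²) = √(0.11153 + 0.80289) = 0.956 km
5: √((-0.038·111.32)² + (0.149·99.56)²) = √(17.89425 + 220.06061) = 15.426 km
6: √((0.072·111.32)² + (0.038·99.56)²) = √(64.24087 + 14.31321) = 8.863 km
7: √((0.077·111.32)² + (0.084·99.56)²) = √(73.47301 + 69.94044) = 11.976 km
8: √((-0.052·111.32)² + (-0.099·99.56)²) = √(33.50835 + 97.14941) = 11.431 km
9: √((0.093·111.32)² + (0.047·99.56)²) = √(107.17964 + 21.89604) = 11.361 km
10: √((-0.068·111.32)² + (-0.067·99.56)²) = √(57.30127 + 44.49584) = 10.089 km
11: √((-0.016·111.32)² + (0.112·99.56)²) = √(3.17239 + 124.33856) = 11.292 km
Sorted: 4 (0.956 km) < 6 (8.863 km) < 10 (10.089 km) < 2 (11.244 km) < 11 (11.292 km) < …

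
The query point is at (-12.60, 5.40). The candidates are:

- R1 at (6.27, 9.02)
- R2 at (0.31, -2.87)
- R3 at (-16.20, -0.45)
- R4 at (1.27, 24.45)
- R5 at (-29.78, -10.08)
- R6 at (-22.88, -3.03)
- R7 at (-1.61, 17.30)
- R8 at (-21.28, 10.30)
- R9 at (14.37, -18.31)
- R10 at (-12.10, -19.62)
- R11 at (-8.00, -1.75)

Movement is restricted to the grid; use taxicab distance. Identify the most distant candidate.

R9

Distances from (-12.60, 5.40):
R1: |18.87| + |3.62| = 18.87 + 3.62 = 22.49
R2: |12.91| + |-8.27| = 12.91 + 8.27 = 21.18
R3: |-3.60| + |-5.85| = 3.60 + 5.85 = 9.45
R4: |13.87| + |19.05| = 13.87 + 19.05 = 32.92
R5: |-17.18| + |-15.48| = 17.18 + 15.48 = 32.66
R6: |-10.28| + |-8.43| = 10.28 + 8.43 = 18.71
R7: |10.99| + |11.90| = 10.99 + 11.90 = 22.89
R8: |-8.68| + |4.90| = 8.68 + 4.90 = 13.58
R9: |26.97| + |-23.71| = 26.97 + 23.71 = 50.68
R10: |0.50| + |-25.02| = 0.50 + 25.02 = 25.52
R11: |4.60| + |-7.15| = 4.60 + 7.15 = 11.75
Maximum: R9 at 50.68.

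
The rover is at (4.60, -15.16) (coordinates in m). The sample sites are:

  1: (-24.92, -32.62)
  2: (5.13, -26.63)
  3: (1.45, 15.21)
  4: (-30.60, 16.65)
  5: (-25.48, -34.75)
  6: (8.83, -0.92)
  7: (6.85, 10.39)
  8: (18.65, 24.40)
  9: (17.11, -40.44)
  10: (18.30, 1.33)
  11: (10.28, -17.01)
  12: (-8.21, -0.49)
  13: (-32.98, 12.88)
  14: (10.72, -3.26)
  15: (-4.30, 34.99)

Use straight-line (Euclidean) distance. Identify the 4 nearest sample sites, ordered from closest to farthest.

11, 2, 14, 6

Distances from (4.60, -15.16):
1: √((-29.52)² + (-17.46)²) = √(871.4304 + 304.8516) = 34.30 m
2: √((0.53)² + (-11.47)²) = √(0.2809 + 131.5609) = 11.48 m
3: √((-3.15)² + (30.37)²) = √(9.9225 + 922.3369) = 30.53 m
4: √((-35.20)² + (31.81)²) = √(1239.0400 + 1011.8761) = 47.44 m
5: √((-30.08)² + (-19.59)²) = √(904.8064 + 383.7681) = 35.90 m
6: √((4.23)² + (14.24)²) = √(17.8929 + 202.7776) = 14.85 m
7: √((2.25)² + (25.55)²) = √(5.0625 + 652.8025) = 25.65 m
8: √((14.05)² + (39.56)²) = √(197.4025 + 1564.9936) = 41.98 m
9: √((12.51)² + (-25.28)²) = √(156.5001 + 639.0784) = 28.21 m
10: √((13.70)² + (16.49)²) = √(187.6900 + 271.9201) = 21.44 m
11: √((5.68)² + (-1.85)²) = √(32.2624 + 3.4225) = 5.97 m
12: √((-12.81)² + (14.67)²) = √(164.0961 + 215.2089) = 19.48 m
13: √((-37.58)² + (28.04)²) = √(1412.2564 + 786.2416) = 46.89 m
14: √((6.12)² + (11.90)²) = √(37.4544 + 141.6100) = 13.38 m
15: √((-8.90)² + (50.15)²) = √(79.2100 + 2515.0225) = 50.93 m
Sorted: 11 (5.97 m) < 2 (11.48 m) < 14 (13.38 m) < 6 (14.85 m) < 12 (19.48 m) < 10 (21.44 m) < …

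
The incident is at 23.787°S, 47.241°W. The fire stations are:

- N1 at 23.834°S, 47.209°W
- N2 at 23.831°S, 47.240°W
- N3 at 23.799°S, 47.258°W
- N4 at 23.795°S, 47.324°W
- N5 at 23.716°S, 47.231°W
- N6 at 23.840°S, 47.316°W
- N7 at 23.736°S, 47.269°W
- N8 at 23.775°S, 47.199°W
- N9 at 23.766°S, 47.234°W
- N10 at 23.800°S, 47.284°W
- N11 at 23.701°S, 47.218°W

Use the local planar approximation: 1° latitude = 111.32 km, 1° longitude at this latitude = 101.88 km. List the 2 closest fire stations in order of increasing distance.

N3, N9

Distances from 23.787°S, 47.241°W:
N1: 6.165 km
N2: 4.899 km
N3: 2.187 km
N4: 8.503 km
N5: 7.969 km
N6: 9.654 km
N7: 6.354 km
N8: 4.483 km
N9: 2.444 km
N10: 4.614 km
N11: 9.856 km
Sorted: N3 (2.187 km) < N9 (2.444 km) < N8 (4.483 km) < N10 (4.614 km) < …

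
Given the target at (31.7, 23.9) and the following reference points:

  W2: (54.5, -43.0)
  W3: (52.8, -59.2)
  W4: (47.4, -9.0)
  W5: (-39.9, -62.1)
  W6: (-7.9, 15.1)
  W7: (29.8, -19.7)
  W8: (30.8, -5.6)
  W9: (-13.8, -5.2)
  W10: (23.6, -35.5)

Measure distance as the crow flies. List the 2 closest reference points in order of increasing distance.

Distances from (31.7, 23.9):
W2: 70.7
W3: 85.7
W4: 36.5
W5: 111.9
W6: 40.6
W7: 43.6
W8: 29.5
W9: 54.0
W10: 59.9
Sorted: W8 (29.5) < W4 (36.5) < W6 (40.6) < W7 (43.6) < …

W8, W4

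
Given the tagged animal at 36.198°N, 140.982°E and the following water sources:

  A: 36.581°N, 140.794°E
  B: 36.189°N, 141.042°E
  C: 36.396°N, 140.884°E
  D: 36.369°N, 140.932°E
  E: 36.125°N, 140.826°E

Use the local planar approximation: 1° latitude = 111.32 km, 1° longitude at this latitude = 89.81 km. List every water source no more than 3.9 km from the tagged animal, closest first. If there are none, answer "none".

none

Distances from 36.198°N, 140.982°E:
A: √((0.383·111.32)² + (-0.188·89.81)²) = √(1817.79098 + 285.07891) = 45.857 km
B: √((-0.009·111.32)² + (0.060·89.81)²) = √(1.00376 + 29.03701) = 5.481 km
C: √((0.198·111.32)² + (-0.098·89.81)²) = √(485.82155 + 77.46429) = 23.734 km
D: √((0.171·111.32)² + (-0.050·89.81)²) = √(362.35864 + 20.16459) = 19.558 km
E: √((-0.073·111.32)² + (-0.156·89.81)²) = √(66.03773 + 196.29019) = 16.197 km
Threshold 3.9 km: none within range.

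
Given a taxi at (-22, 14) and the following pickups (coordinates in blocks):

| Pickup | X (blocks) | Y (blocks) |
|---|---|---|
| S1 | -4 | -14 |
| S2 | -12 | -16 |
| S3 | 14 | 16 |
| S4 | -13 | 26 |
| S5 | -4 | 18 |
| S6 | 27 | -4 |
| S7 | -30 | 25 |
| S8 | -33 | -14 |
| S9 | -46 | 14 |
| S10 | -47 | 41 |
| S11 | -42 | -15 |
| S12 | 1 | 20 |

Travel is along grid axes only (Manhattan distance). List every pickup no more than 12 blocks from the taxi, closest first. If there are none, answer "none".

Distances from (-22, 14):
S1: |18| + |-28| = 18 + 28 = 46 blocks
S2: |10| + |-30| = 10 + 30 = 40 blocks
S3: |36| + |2| = 36 + 2 = 38 blocks
S4: |9| + |12| = 9 + 12 = 21 blocks
S5: |18| + |4| = 18 + 4 = 22 blocks
S6: |49| + |-18| = 49 + 18 = 67 blocks
S7: |-8| + |11| = 8 + 11 = 19 blocks
S8: |-11| + |-28| = 11 + 28 = 39 blocks
S9: |-24| + |0| = 24 + 0 = 24 blocks
S10: |-25| + |27| = 25 + 27 = 52 blocks
S11: |-20| + |-29| = 20 + 29 = 49 blocks
S12: |23| + |6| = 23 + 6 = 29 blocks
Threshold 12 blocks: none within range.

none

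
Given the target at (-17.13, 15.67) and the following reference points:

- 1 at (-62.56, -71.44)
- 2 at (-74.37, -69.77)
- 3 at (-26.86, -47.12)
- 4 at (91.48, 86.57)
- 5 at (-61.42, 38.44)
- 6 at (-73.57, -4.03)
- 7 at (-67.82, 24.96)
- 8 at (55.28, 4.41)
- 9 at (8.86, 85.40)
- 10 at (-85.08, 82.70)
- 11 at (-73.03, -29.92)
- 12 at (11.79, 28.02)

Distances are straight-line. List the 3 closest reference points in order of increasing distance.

Distances from (-17.13, 15.67):
1: 98.24
2: 102.84
3: 63.54
4: 129.70
5: 49.80
6: 59.78
7: 51.53
8: 73.28
9: 74.42
10: 95.45
11: 72.13
12: 31.45
Sorted: 12 (31.45) < 5 (49.80) < 7 (51.53) < 6 (59.78) < 3 (63.54) < …

12, 5, 7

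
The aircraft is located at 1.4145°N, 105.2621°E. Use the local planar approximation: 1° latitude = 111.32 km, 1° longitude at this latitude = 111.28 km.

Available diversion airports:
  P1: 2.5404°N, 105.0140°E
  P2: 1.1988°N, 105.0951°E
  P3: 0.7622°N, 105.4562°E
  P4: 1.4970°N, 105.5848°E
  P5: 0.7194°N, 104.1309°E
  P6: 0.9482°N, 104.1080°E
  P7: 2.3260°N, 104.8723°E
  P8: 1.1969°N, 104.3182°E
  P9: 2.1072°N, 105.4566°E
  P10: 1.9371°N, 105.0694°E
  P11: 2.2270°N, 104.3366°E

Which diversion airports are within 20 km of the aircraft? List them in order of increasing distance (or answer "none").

none

Distances from 1.4145°N, 105.2621°E:
P1: 128.3399 km
P2: 30.3631 km
P3: 75.7584 km
P4: 37.0658 km
P5: 147.7606 km
P6: 138.5219 km
P7: 110.3510 km
P8: 107.7941 km
P9: 80.0913 km
P10: 62.0021 km
P11: 137.0679 km
Threshold 20 km: none within range.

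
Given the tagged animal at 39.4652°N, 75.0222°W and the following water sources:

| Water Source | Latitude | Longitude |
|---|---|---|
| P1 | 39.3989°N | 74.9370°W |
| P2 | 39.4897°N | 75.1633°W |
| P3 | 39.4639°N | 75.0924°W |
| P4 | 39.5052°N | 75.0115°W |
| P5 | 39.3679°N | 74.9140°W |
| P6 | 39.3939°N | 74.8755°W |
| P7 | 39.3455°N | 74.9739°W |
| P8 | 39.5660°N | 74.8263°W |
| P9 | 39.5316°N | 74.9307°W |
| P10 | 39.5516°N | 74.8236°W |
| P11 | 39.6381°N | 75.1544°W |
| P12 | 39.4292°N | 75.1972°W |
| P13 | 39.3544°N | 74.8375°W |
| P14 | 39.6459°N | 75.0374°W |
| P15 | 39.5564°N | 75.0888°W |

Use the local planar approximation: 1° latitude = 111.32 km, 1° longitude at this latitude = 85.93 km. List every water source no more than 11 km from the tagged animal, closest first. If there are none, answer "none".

P4, P3, P1, P9

Distances from 39.4652°N, 75.0222°W:
P1: √((-0.0663·111.32)² + (0.0852·85.93)²) = √(54.472016 + 53.600497) = 10.3958 km
P2: √((0.0245·111.32)² + (-0.1411·85.93)²) = √(7.438383 + 147.008908) = 12.4277 km
P3: √((-0.0013·111.32)² + (-0.0702·85.93)²) = √(0.020943 + 36.388474) = 6.0340 km
P4: √((0.0400·111.32)² + (0.0107·85.93)²) = √(19.827428 + 0.845390) = 4.5467 km
P5: √((-0.0973·111.32)² + (0.1082·85.93)²) = √(117.320006 + 86.445849) = 14.2747 km
P6: √((-0.0713·111.32)² + (0.1467·85.93)²) = √(62.997810 + 158.909496) = 14.8966 km
P7: √((-0.1197·111.32)² + (0.0483·85.93)²) = √(177.555732 + 17.225978) = 13.9564 km
P8: √((0.1008·111.32)² + (0.1959·85.93)²) = √(125.912098 + 283.373018) = 20.2308 km
P9: √((0.0664·111.32)² + (0.0915·85.93)²) = √(54.636460 + 61.820400) = 10.7915 km
P10: √((0.0864·111.32)² + (0.1986·85.93)²) = √(92.506847 + 291.238048) = 19.5894 km
P11: √((0.1729·111.32)² + (-0.1322·85.93)²) = √(370.455786 + 129.048373) = 22.3496 km
P12: √((-0.0360·111.32)² + (-0.1750·85.93)²) = √(16.060217 + 226.133925) = 15.5626 km
P13: √((-0.1108·111.32)² + (0.1847·85.93)²) = √(152.133871 + 251.897243) = 20.1005 km
P14: √((0.1807·111.32)² + (-0.0152·85.93)²) = √(404.634306 + 1.705991) = 20.1579 km
P15: √((0.0912·111.32)² + (-0.0666·85.93)²) = √(103.070901 + 32.752019) = 11.6543 km
Threshold 11 km: P4 (4.5467 km), P3 (6.0340 km), P1 (10.3958 km), P9 (10.7915 km) are within range.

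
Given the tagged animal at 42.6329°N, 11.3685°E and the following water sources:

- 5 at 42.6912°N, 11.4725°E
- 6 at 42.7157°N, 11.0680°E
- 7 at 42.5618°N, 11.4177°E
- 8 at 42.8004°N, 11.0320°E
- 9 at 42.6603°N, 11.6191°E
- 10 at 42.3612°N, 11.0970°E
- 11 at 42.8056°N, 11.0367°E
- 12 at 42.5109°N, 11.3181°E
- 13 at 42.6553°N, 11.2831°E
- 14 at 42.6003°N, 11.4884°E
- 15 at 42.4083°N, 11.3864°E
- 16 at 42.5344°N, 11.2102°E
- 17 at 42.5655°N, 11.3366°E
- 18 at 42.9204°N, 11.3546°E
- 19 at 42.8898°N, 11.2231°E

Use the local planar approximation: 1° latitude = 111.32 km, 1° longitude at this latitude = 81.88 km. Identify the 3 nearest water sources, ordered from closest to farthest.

Distances from 42.6329°N, 11.3685°E:
5: 10.7067 km
6: 26.2747 km
7: 8.8811 km
8: 33.2690 km
9: 20.7446 km
10: 37.5365 km
11: 33.2819 km
12: 14.1942 km
13: 7.4239 km
14: 10.4667 km
15: 25.0454 km
16: 16.9775 km
17: 7.9446 km
18: 32.0247 km
19: 30.9772 km
Sorted: 13 (7.4239 km) < 17 (7.9446 km) < 7 (8.8811 km) < 14 (10.4667 km) < 5 (10.7067 km) < …

13, 17, 7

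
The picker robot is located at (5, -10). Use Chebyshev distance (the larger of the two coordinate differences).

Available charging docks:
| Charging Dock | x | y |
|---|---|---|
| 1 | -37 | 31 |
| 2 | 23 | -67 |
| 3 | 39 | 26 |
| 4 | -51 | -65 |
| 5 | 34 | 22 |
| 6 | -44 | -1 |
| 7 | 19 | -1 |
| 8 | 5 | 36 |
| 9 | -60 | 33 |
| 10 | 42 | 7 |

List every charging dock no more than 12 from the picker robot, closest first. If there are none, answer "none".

Distances from (5, -10):
1: max(|-42|, |41|) = 42
2: max(|18|, |-57|) = 57
3: max(|34|, |36|) = 36
4: max(|-56|, |-55|) = 56
5: max(|29|, |32|) = 32
6: max(|-49|, |9|) = 49
7: max(|14|, |9|) = 14
8: max(|0|, |46|) = 46
9: max(|-65|, |43|) = 65
10: max(|37|, |17|) = 37
Threshold 12: none within range.

none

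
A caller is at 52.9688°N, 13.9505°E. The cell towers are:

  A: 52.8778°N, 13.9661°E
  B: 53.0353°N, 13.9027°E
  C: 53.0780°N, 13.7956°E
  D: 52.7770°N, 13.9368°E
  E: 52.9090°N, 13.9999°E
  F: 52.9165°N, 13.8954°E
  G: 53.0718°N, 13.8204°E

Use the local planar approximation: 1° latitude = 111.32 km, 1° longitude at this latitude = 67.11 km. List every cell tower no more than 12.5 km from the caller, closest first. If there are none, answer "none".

Distances from 52.9688°N, 13.9505°E:
A: √((-0.0910·111.32)² + (0.0156·67.11)²) = √(102.619331 + 1.096033) = 10.1841 km
B: √((0.0665·111.32)² + (-0.0478·67.11)²) = √(54.801152 + 10.290353) = 8.0679 km
C: √((0.1092·111.32)² + (-0.1549·67.11)²) = √(147.771837 + 108.063073) = 15.9948 km
D: √((-0.1918·111.32)² + (-0.0137·67.11)²) = √(455.872717 + 0.845309) = 21.3710 km
E: √((-0.0598·111.32)² + (0.0494·67.11)²) = √(44.314797 + 10.990776) = 7.4368 km
F: √((-0.0523·111.32)² + (-0.0551·67.11)²) = √(33.896103 + 13.673436) = 6.8971 km
G: √((0.1030·111.32)² + (-0.1301·67.11)²) = √(131.468239 + 76.230553) = 14.4118 km
Threshold 12.5 km: F (6.8971 km), E (7.4368 km), B (8.0679 km), A (10.1841 km) are within range.

F, E, B, A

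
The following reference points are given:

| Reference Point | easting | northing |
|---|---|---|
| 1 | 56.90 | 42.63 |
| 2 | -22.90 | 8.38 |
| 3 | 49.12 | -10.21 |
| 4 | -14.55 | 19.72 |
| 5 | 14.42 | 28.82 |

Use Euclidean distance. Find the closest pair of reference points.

Pairwise distances:
1–2: √((-79.80)² + (-34.25)²) = √(6368.0400 + 1173.0625) = 86.84
1–3: √((-7.78)² + (-52.84)²) = √(60.5284 + 2792.0656) = 53.41
1–4: √((-71.45)² + (-22.91)²) = √(5105.1025 + 524.8681) = 75.03
1–5: √((-42.48)² + (-13.81)²) = √(1804.5504 + 190.7161) = 44.67
2–3: √((72.02)² + (-18.59)²) = √(5186.8804 + 345.5881) = 74.38
2–4: √((8.35)² + (11.34)²) = √(69.7225 + 128.5956) = 14.08
2–5: √((37.32)² + (20.44)²) = √(1392.7824 + 417.7936) = 42.55
3–4: √((-63.67)² + (29.93)²) = √(4053.8689 + 895.8049) = 70.35
3–5: √((-34.70)² + (39.03)²) = √(1204.0900 + 1523.3409) = 52.22
4–5: √((28.97)² + (9.10)²) = √(839.2609 + 82.8100) = 30.37
Closest pair: 2–4 at 14.08.

2 and 4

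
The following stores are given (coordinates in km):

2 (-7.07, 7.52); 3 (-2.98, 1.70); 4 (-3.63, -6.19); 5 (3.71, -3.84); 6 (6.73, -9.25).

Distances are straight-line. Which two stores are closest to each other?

Pairwise distances:
2–3: 7.11 km
2–4: 14.13 km
2–5: 15.66 km
2–6: 21.72 km
3–4: 7.92 km
3–5: 8.69 km
3–6: 14.64 km
4–5: 7.71 km
4–6: 10.80 km
5–6: 6.20 km
Closest pair: 5–6 at 6.20 km.

5 and 6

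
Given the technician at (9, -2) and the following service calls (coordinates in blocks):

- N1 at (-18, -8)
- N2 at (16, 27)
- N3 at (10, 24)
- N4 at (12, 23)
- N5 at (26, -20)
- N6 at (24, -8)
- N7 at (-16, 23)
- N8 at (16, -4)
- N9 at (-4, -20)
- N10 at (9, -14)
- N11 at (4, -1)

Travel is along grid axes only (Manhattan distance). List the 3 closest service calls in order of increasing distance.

N11, N8, N10

Distances from (9, -2):
N1: 33 blocks
N2: 36 blocks
N3: 27 blocks
N4: 28 blocks
N5: 35 blocks
N6: 21 blocks
N7: 50 blocks
N8: 9 blocks
N9: 31 blocks
N10: 12 blocks
N11: 6 blocks
Sorted: N11 (6 blocks) < N8 (9 blocks) < N10 (12 blocks) < N6 (21 blocks) < N3 (27 blocks) < …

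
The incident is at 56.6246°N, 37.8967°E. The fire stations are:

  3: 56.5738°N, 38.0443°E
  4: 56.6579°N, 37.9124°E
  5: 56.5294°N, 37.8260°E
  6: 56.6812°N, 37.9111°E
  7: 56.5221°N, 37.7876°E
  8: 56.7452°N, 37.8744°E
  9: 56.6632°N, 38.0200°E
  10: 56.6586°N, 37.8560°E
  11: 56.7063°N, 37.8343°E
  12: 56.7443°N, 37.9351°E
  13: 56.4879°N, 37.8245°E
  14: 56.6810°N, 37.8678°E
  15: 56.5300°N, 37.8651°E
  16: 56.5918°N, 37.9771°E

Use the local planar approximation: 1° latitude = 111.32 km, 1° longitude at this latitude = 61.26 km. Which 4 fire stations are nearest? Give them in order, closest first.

4, 10, 16, 6

Distances from 56.6246°N, 37.8967°E:
3: 10.6648 km
4: 3.8297 km
5: 11.4485 km
6: 6.3622 km
7: 13.2236 km
8: 13.4945 km
9: 8.6901 km
10: 4.5323 km
11: 9.8655 km
12: 13.5311 km
13: 15.8472 km
14: 6.5233 km
15: 10.7073 km
16: 6.1311 km
Sorted: 4 (3.8297 km) < 10 (4.5323 km) < 16 (6.1311 km) < 6 (6.3622 km) < 14 (6.5233 km) < 9 (8.6901 km) < …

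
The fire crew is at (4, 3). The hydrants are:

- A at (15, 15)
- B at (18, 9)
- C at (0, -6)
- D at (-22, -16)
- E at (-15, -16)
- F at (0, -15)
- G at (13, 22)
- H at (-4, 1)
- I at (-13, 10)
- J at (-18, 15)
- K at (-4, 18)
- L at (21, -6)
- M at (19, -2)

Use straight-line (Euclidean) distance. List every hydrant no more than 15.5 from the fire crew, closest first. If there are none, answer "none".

H, C, B

Distances from (4, 3):
A: √((11)² + (12)²) = √(121.0000 + 144.0000) = 16.28
B: √((14)² + (6)²) = √(196.0000 + 36.0000) = 15.23
C: √((-4)² + (-9)²) = √(16.0000 + 81.0000) = 9.85
D: √((-26)² + (-19)²) = √(676.0000 + 361.0000) = 32.20
E: √((-19)² + (-19)²) = √(361.0000 + 361.0000) = 26.87
F: √((-4)² + (-18)²) = √(16.0000 + 324.0000) = 18.44
G: √((9)² + (19)²) = √(81.0000 + 361.0000) = 21.02
H: √((-8)² + (-2)²) = √(64.0000 + 4.0000) = 8.25
I: √((-17)² + (7)²) = √(289.0000 + 49.0000) = 18.38
J: √((-22)² + (12)²) = √(484.0000 + 144.0000) = 25.06
K: √((-8)² + (15)²) = √(64.0000 + 225.0000) = 17.00
L: √((17)² + (-9)²) = √(289.0000 + 81.0000) = 19.24
M: √((15)² + (-5)²) = √(225.0000 + 25.0000) = 15.81
Threshold 15.5: H (8.25), C (9.85), B (15.23) are within range.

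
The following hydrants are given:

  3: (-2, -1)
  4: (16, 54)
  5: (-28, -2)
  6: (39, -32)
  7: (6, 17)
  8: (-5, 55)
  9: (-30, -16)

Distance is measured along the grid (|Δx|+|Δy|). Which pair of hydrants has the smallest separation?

5 and 9

Pairwise distances:
5–9: |-2| + |-14| = 2 + 14 = 16
4–8: |-21| + |1| = 21 + 1 = 22
3–7: |8| + |18| = 8 + 18 = 26
3–5: |-26| + |-1| = 26 + 1 = 27
3–9: |-28| + |-15| = 28 + 15 = 43
4–7: |-10| + |-37| = 10 + 37 = 47
7–8: |-11| + |38| = 11 + 38 = 49
5–7: |34| + |19| = 34 + 19 = 53
3–8: |-3| + |56| = 3 + 56 = 59
7–9: |-36| + |-33| = 36 + 33 = 69
3–6: |41| + |-31| = 41 + 31 = 72
3–4: |18| + |55| = 18 + 55 = 73
5–8: |23| + |57| = 23 + 57 = 80
6–7: |-33| + |49| = 33 + 49 = 82
6–9: |-69| + |16| = 69 + 16 = 85
8–9: |-25| + |-71| = 25 + 71 = 96
5–6: |67| + |-30| = 67 + 30 = 97
4–5: |-44| + |-56| = 44 + 56 = 100
4–6: |23| + |-86| = 23 + 86 = 109
4–9: |-46| + |-70| = 46 + 70 = 116
6–8: |-44| + |87| = 44 + 87 = 131
Closest pair: 5–9 at 16.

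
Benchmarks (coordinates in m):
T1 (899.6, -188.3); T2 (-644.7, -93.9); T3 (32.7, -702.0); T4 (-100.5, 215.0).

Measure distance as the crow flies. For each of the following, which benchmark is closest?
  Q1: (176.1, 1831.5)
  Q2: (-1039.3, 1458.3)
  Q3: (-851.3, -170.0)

Q1→T4; Q2→T4; Q3→T2

Q1 at (176.1, 1831.5):
  T1: √((723.5)² + (-2019.8)²) = √(523452.250 + 4079592.040) = 2145.5 m
  T2: √((-820.8)² + (-1925.4)²) = √(673712.640 + 3707165.160) = 2093.1 m
  T3: √((-143.4)² + (-2533.5)²) = √(20563.560 + 6418622.250) = 2537.6 m
  T4: √((-276.6)² + (-1616.5)²) = √(76507.560 + 2613072.250) = 1640.0 m
  → nearest: T4 (1640.0 m)
Q2 at (-1039.3, 1458.3):
  T1: √((1938.9)² + (-1646.6)²) = √(3759333.210 + 2711291.560) = 2543.7 m
  T2: √((394.6)² + (-1552.2)²) = √(155709.160 + 2409324.840) = 1601.6 m
  T3: √((1072.0)² + (-2160.3)²) = √(1149184.000 + 4666896.090) = 2411.7 m
  T4: √((938.8)² + (-1243.3)²) = √(881345.440 + 1545794.890) = 1557.9 m
  → nearest: T4 (1557.9 m)
Q3 at (-851.3, -170.0):
  T1: √((1750.9)² + (-18.3)²) = √(3065650.810 + 334.890) = 1751.0 m
  T2: √((206.6)² + (76.1)²) = √(42683.560 + 5791.210) = 220.2 m
  T3: √((884.0)² + (-532.0)²) = √(781456.000 + 283024.000) = 1031.7 m
  T4: √((750.8)² + (385.0)²) = √(563700.640 + 148225.000) = 843.8 m
  → nearest: T2 (220.2 m)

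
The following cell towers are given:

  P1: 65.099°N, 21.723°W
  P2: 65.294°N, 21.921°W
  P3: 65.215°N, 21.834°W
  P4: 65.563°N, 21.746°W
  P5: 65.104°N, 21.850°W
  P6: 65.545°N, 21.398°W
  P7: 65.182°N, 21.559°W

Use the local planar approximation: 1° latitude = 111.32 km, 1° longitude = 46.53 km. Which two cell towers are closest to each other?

P1 and P5

Pairwise distances:
P1–P2: 23.582 km
P1–P3: 13.908 km
P1–P4: 51.664 km
P1–P5: 5.935 km
P1–P6: 51.901 km
P1–P7: 11.983 km
P2–P3: 9.681 km
P2–P4: 31.032 km
P2–P5: 21.407 km
P2–P6: 37.053 km
P2–P7: 20.956 km
P3–P4: 38.955 km
P3–P5: 12.379 km
P3–P6: 41.965 km
P3–P7: 13.313 km
P4–P5: 51.325 km
P4–P6: 16.316 km
P4–P7: 43.296 km
P5–P6: 53.408 km
P5–P7: 16.085 km
P6–P7: 41.098 km
Closest pair: P1–P5 at 5.935 km.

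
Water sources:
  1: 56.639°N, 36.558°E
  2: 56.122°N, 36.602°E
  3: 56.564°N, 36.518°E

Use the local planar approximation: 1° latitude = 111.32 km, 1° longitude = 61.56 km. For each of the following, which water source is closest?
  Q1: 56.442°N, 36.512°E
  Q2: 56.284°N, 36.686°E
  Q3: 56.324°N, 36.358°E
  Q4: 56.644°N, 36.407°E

Q1→3; Q2→2; Q3→2; Q4→1

Q1 at 56.442°N, 36.512°E:
  1: √((0.197·111.32)² + (0.046·61.56)²) = √(480.92665 + 8.01886) = 22.112 km
  2: √((-0.320·111.32)² + (0.090·61.56)²) = √(1268.95538 + 30.69603) = 36.051 km
  3: √((0.122·111.32)² + (0.006·61.56)²) = √(184.44465 + 0.13643) = 13.586 km
  → nearest: 3 (13.586 km)
Q2 at 56.284°N, 36.686°E:
  1: √((0.355·111.32)² + (-0.128·61.56)²) = √(1561.71975 + 62.08936) = 40.297 km
  2: √((-0.162·111.32)² + (-0.084·61.56)²) = √(325.21939 + 26.73965) = 18.761 km
  3: √((0.280·111.32)² + (-0.168·61.56)²) = √(971.54396 + 106.95862) = 32.841 km
  → nearest: 2 (18.761 km)
Q3 at 56.324°N, 36.358°E:
  1: √((0.315·111.32)² + (0.200·61.56)²) = √(1229.61033 + 151.58534) = 37.164 km
  2: √((-0.202·111.32)² + (0.244·61.56)²) = √(505.64898 + 225.61963) = 27.042 km
  3: √((0.240·111.32)² + (0.160·61.56)²) = √(713.78740 + 97.01462) = 28.475 km
  → nearest: 2 (27.042 km)
Q4 at 56.644°N, 36.407°E:
  1: √((-0.005·111.32)² + (0.151·61.56)²) = √(0.30980 + 86.40744) = 9.312 km
  2: √((-0.522·111.32)² + (0.195·61.56)²) = √(3376.66053 + 144.10082) = 59.336 km
  3: √((-0.080·111.32)² + (0.111·61.56)²) = √(79.30971 + 46.69208) = 11.225 km
  → nearest: 1 (9.312 km)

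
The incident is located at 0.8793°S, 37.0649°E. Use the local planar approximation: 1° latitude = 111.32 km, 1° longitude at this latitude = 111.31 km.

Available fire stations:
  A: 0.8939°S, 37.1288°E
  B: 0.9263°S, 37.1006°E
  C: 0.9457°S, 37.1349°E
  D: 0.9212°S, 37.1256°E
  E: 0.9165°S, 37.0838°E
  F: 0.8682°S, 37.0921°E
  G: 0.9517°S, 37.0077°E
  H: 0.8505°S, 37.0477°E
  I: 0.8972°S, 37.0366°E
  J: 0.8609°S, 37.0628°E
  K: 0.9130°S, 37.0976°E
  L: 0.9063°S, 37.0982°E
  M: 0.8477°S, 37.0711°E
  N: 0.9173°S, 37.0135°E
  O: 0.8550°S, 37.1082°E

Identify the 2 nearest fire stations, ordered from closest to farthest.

Distances from 0.8793°S, 37.0649°E:
A: 7.2960 km
B: 6.5700 km
C: 10.7400 km
D: 8.2101 km
E: 4.6448 km
F: 3.2701 km
G: 10.2710 km
H: 3.7342 km
I: 3.7274 km
J: 2.0616 km
K: 5.2270 km
L: 4.7721 km
M: 3.5848 km
N: 7.1153 km
O: 5.5269 km
Sorted: J (2.0616 km) < F (3.2701 km) < M (3.5848 km) < I (3.7274 km) < …

J, F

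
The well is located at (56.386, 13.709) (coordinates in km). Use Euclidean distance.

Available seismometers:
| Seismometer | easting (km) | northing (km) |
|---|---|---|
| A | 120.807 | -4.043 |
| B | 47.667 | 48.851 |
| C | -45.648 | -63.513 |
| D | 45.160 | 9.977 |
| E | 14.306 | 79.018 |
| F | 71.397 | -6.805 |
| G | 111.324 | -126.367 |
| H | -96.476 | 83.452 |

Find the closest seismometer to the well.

Distances from (56.386, 13.709):
A: √((64.421)² + (-17.752)²) = √(4150.06524 + 315.13350) = 66.822 km
B: √((-8.719)² + (35.142)²) = √(76.02096 + 1234.96016) = 36.207 km
C: √((-102.034)² + (-77.222)²) = √(10410.93716 + 5963.23728) = 127.962 km
D: √((-11.226)² + (-3.732)²) = √(126.02308 + 13.92782) = 11.830 km
E: √((-42.080)² + (65.309)²) = √(1770.72640 + 4265.26548) = 77.692 km
F: √((15.011)² + (-20.514)²) = √(225.33012 + 420.82420) = 25.420 km
G: √((54.938)² + (-140.076)²) = √(3018.18384 + 19621.28578) = 150.464 km
H: √((-152.862)² + (69.743)²) = √(23366.79104 + 4864.08605) = 168.020 km
Minimum: D at 11.830 km.

D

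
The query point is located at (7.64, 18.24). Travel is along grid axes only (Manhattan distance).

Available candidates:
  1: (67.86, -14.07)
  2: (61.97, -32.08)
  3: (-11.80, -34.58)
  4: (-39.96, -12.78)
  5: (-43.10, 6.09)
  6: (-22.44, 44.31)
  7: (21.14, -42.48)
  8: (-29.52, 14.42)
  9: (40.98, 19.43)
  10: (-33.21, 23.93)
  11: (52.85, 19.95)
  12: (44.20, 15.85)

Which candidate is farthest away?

2

Distances from (7.64, 18.24):
1: |60.22| + |-32.31| = 60.22 + 32.31 = 92.53
2: |54.33| + |-50.32| = 54.33 + 50.32 = 104.65
3: |-19.44| + |-52.82| = 19.44 + 52.82 = 72.26
4: |-47.60| + |-31.02| = 47.60 + 31.02 = 78.62
5: |-50.74| + |-12.15| = 50.74 + 12.15 = 62.89
6: |-30.08| + |26.07| = 30.08 + 26.07 = 56.15
7: |13.50| + |-60.72| = 13.50 + 60.72 = 74.22
8: |-37.16| + |-3.82| = 37.16 + 3.82 = 40.98
9: |33.34| + |1.19| = 33.34 + 1.19 = 34.53
10: |-40.85| + |5.69| = 40.85 + 5.69 = 46.54
11: |45.21| + |1.71| = 45.21 + 1.71 = 46.92
12: |36.56| + |-2.39| = 36.56 + 2.39 = 38.95
Maximum: 2 at 104.65.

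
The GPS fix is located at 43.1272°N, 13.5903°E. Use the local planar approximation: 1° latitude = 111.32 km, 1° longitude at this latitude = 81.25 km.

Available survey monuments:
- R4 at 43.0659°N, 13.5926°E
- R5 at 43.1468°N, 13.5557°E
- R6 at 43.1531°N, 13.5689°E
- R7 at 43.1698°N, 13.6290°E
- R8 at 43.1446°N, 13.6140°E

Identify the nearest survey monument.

R8

Distances from 43.1272°N, 13.5903°E:
R4: √((-0.0613·111.32)² + (0.0023·81.25)²) = √(46.565830 + 0.034922) = 6.8265 km
R5: √((0.0196·111.32)² + (-0.0346·81.25)²) = √(4.760565 + 7.903127) = 3.5586 km
R6: √((0.0259·111.32)² + (-0.0214·81.25)²) = √(8.312773 + 3.023252) = 3.3669 km
R7: √((0.0426·111.32)² + (0.0387·81.25)²) = √(22.488764 + 9.887094) = 5.6900 km
R8: √((0.0174·111.32)² + (0.0237·81.25)²) = √(3.751845 + 3.708032) = 2.7313 km
Minimum: R8 at 2.7313 km.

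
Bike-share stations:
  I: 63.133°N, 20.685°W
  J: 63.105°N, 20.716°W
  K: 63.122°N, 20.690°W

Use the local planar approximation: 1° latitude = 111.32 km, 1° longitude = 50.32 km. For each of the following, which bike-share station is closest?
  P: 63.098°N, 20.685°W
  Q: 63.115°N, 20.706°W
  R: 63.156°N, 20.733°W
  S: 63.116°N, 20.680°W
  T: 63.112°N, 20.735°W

P→J; Q→K; R→I; S→K; T→J

P at 63.098°N, 20.685°W:
  I: 3.896 km
  J: 1.744 km
  K: 2.684 km
  → nearest: J (1.744 km)
Q at 63.115°N, 20.706°W:
  I: 2.265 km
  J: 1.222 km
  K: 1.120 km
  → nearest: K (1.120 km)
R at 63.156°N, 20.733°W:
  I: 3.520 km
  J: 5.741 km
  K: 4.360 km
  → nearest: I (3.520 km)
S at 63.116°N, 20.680°W:
  I: 1.909 km
  J: 2.187 km
  K: 0.836 km
  → nearest: K (0.836 km)
T at 63.112°N, 20.735°W:
  I: 3.434 km
  J: 1.233 km
  K: 2.523 km
  → nearest: J (1.233 km)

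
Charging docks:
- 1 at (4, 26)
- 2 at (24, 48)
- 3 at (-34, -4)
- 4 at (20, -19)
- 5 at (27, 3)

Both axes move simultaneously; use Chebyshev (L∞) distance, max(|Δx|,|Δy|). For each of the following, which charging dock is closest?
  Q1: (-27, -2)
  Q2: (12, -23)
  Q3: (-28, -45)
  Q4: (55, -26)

Q1→3; Q2→4; Q3→3; Q4→5

Q1 at (-27, -2):
  1: 31
  2: 51
  3: 7
  4: 47
  5: 54
  → nearest: 3 (7)
Q2 at (12, -23):
  1: 49
  2: 71
  3: 46
  4: 8
  5: 26
  → nearest: 4 (8)
Q3 at (-28, -45):
  1: 71
  2: 93
  3: 41
  4: 48
  5: 55
  → nearest: 3 (41)
Q4 at (55, -26):
  1: 52
  2: 74
  3: 89
  4: 35
  5: 29
  → nearest: 5 (29)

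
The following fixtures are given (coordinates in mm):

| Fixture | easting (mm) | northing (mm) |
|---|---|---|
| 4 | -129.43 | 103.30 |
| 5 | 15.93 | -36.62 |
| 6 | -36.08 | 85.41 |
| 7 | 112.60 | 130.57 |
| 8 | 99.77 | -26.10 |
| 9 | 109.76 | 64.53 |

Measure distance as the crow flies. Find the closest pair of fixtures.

7 and 9

Pairwise distances:
4–5: √((145.36)² + (-139.92)²) = √(21129.5296 + 19577.6064) = 201.76 mm
4–6: √((93.35)² + (-17.89)²) = √(8714.2225 + 320.0521) = 95.05 mm
4–7: √((242.03)² + (27.27)²) = √(58578.5209 + 743.6529) = 243.56 mm
4–8: √((229.20)² + (-129.40)²) = √(52532.6400 + 16744.3600) = 263.21 mm
4–9: √((239.19)² + (-38.77)²) = √(57211.8561 + 1503.1129) = 242.31 mm
5–6: √((-52.01)² + (122.03)²) = √(2705.0401 + 14891.3209) = 132.65 mm
5–7: √((96.67)² + (167.19)²) = √(9345.0889 + 27952.4961) = 193.13 mm
5–8: √((83.84)² + (10.52)²) = √(7029.1456 + 110.6704) = 84.50 mm
5–9: √((93.83)² + (101.15)²) = √(8804.0689 + 10231.3225) = 137.97 mm
6–7: √((148.68)² + (45.16)²) = √(22105.7424 + 2039.4256) = 155.39 mm
6–8: √((135.85)² + (-111.51)²) = √(18455.2225 + 12434.4801) = 175.75 mm
6–9: √((145.84)² + (-20.88)²) = √(21269.3056 + 435.9744) = 147.33 mm
7–8: √((-12.83)² + (-156.67)²) = √(164.6089 + 24545.4889) = 157.19 mm
7–9: √((-2.84)² + (-66.04)²) = √(8.0656 + 4361.2816) = 66.10 mm
8–9: √((9.99)² + (90.63)²) = √(99.8001 + 8213.7969) = 91.18 mm
Closest pair: 7–9 at 66.10 mm.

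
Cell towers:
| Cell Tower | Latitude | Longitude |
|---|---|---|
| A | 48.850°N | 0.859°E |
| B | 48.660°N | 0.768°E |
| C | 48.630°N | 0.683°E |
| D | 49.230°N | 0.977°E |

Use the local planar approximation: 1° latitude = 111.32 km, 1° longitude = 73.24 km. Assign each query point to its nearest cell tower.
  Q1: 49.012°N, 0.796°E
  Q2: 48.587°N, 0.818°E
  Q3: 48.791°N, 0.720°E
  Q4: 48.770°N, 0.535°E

Q1→A; Q2→B; Q3→A; Q4→C

Q1 at 49.012°N, 0.796°E:
  A: √((-0.162·111.32)² + (0.063·73.24)²) = √(325.21939 + 21.29010) = 18.615 km
  B: √((-0.352·111.32)² + (-0.028·73.24)²) = √(1535.43601 + 4.20545) = 39.238 km
  C: √((-0.382·111.32)² + (-0.113·73.24)²) = √(1808.31099 + 68.49416) = 43.322 km
  D: √((0.218·111.32)² + (0.181·73.24)²) = √(588.92418 + 175.73320) = 27.652 km
  → nearest: A (18.615 km)
Q2 at 48.587°N, 0.818°E:
  A: √((0.263·111.32)² + (0.041·73.24)²) = √(857.15210 + 9.01705) = 29.431 km
  B: √((0.073·111.32)² + (-0.050·73.24)²) = √(66.03773 + 13.41024) = 8.913 km
  C: √((0.043·111.32)² + (-0.135·73.24)²) = √(22.91307 + 97.76068) = 10.985 km
  D: √((0.643·111.32)² + (0.159·73.24)²) = √(5123.51888 + 135.60975) = 72.520 km
  → nearest: B (8.913 km)
Q3 at 48.791°N, 0.720°E:
  A: √((0.059·111.32)² + (0.139·73.24)²) = √(43.13705 + 103.63973) = 12.115 km
  B: √((-0.131·111.32)² + (0.048·73.24)²) = √(212.66156 + 12.35888) = 15.001 km
  C: √((-0.161·111.32)² + (-0.037·73.24)²) = √(321.21672 + 7.34345) = 18.126 km
  D: √((0.439·111.32)² + (0.257·73.24)²) = √(2388.22608 + 354.29328) = 52.369 km
  → nearest: A (12.115 km)
Q4 at 48.770°N, 0.535°E:
  A: √((0.080·111.32)² + (0.324·73.24)²) = √(79.30971 + 563.10151) = 25.346 km
  B: √((-0.110·111.32)² + (0.233·73.24)²) = √(149.94492 + 291.21149) = 21.004 km
  C: √((-0.140·111.32)² + (0.148·73.24)²) = √(242.88599 + 117.49519) = 18.984 km
  D: √((0.460·111.32)² + (0.442·73.24)²) = √(2622.17733 + 1047.95156) = 60.582 km
  → nearest: C (18.984 km)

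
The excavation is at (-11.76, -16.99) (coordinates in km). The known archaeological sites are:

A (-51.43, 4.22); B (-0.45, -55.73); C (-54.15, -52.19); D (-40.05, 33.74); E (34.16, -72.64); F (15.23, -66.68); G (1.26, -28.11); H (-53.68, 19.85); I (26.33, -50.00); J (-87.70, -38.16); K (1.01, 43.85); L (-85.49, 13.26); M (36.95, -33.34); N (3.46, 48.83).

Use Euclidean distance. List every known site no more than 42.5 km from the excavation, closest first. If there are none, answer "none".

Distances from (-11.76, -16.99):
A: 44.98 km
B: 40.36 km
C: 55.10 km
D: 58.08 km
E: 72.15 km
F: 56.55 km
G: 17.12 km
H: 55.81 km
I: 50.40 km
J: 78.84 km
K: 62.17 km
L: 79.69 km
M: 51.38 km
N: 67.56 km
Threshold 42.5 km: G (17.12 km), B (40.36 km) are within range.

G, B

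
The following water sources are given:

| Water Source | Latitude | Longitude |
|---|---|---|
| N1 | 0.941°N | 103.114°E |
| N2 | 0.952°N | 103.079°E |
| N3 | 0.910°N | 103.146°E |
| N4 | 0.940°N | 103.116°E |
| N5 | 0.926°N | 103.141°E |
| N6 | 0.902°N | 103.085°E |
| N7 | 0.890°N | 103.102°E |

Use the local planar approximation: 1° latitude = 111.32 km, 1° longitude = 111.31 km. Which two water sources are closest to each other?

Pairwise distances:
N1–N2: 4.084 km
N1–N3: 4.959 km
N1–N4: 0.249 km
N1–N5: 3.438 km
N1–N6: 5.410 km
N1–N7: 5.832 km
N2–N3: 8.802 km
N2–N4: 4.330 km
N2–N5: 7.484 km
N2–N6: 5.606 km
N2–N7: 7.361 km
N3–N4: 4.723 km
N3–N5: 1.866 km
N3–N6: 6.848 km
N3–N7: 5.380 km
N4–N5: 3.189 km
N4–N6: 5.459 km
N4–N7: 5.780 km
N5–N6: 6.782 km
N5–N7: 5.908 km
N6–N7: 2.316 km
Closest pair: N1–N4 at 0.249 km.

N1 and N4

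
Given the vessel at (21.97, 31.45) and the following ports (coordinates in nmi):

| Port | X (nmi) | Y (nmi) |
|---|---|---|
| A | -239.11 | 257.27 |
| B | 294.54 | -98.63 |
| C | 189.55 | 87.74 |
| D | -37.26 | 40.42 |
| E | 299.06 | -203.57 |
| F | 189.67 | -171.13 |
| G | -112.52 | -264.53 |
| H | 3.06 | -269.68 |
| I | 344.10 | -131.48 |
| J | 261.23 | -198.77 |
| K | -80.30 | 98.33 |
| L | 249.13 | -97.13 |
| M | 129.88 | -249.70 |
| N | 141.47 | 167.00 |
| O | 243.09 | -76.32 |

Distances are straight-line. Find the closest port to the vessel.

D

Distances from (21.97, 31.45):
A: √((-261.08)² + (225.82)²) = √(68162.7664 + 50994.6724) = 345.19 nmi
B: √((272.57)² + (-130.08)²) = √(74294.4049 + 16920.8064) = 302.02 nmi
C: √((167.58)² + (56.29)²) = √(28083.0564 + 3168.5641) = 176.78 nmi
D: √((-59.23)² + (8.97)²) = √(3508.1929 + 80.4609) = 59.91 nmi
E: √((277.09)² + (-235.02)²) = √(76778.8681 + 55234.4004) = 363.34 nmi
F: √((167.70)² + (-202.58)²) = √(28123.2900 + 41038.6564) = 262.99 nmi
G: √((-134.49)² + (-295.98)²) = √(18087.5601 + 87604.1604) = 325.10 nmi
H: √((-18.91)² + (-301.13)²) = √(357.5881 + 90679.2769) = 301.72 nmi
I: √((322.13)² + (-162.93)²) = √(103767.7369 + 26546.1849) = 360.99 nmi
J: √((239.26)² + (-230.22)²) = √(57245.3476 + 53001.2484) = 332.03 nmi
K: √((-102.27)² + (66.88)²) = √(10459.1529 + 4472.9344) = 122.20 nmi
L: √((227.16)² + (-128.58)²) = √(51601.6656 + 16532.8164) = 261.03 nmi
M: √((107.91)² + (-281.15)²) = √(11644.5681 + 79045.3225) = 301.15 nmi
N: √((119.50)² + (135.55)²) = √(14280.2500 + 18373.8025) = 180.70 nmi
O: √((221.12)² + (-107.77)²) = √(48894.0544 + 11614.3729) = 245.98 nmi
Minimum: D at 59.91 nmi.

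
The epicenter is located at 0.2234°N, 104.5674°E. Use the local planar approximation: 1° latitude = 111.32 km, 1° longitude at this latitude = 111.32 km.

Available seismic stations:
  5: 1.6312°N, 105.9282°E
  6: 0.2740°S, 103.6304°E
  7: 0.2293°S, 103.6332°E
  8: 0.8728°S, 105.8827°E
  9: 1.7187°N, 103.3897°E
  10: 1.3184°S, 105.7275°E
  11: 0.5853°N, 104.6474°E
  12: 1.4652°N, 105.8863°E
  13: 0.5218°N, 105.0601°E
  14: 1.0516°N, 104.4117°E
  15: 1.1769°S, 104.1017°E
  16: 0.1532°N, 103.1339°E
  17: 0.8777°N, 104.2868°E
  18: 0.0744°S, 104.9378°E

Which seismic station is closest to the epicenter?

11

Distances from 0.2234°N, 104.5674°E:
5: √((1.4078·111.32)² + (1.3608·111.32)²) = √(24559.997432 + 22947.479816) = 217.9621 km
6: √((-0.4974·111.32)² + (-0.9370·111.32)²) = √(3065.899801 + 10879.916871) = 118.0924 km
7: √((-0.4527·111.32)² + (-0.9342·111.32)²) = √(2539.612081 + 10814.989976) = 115.5621 km
8: √((-1.0962·111.32)² + (1.3153·111.32)²) = √(14891.072936 + 21438.580957) = 190.6034 km
9: √((1.4953·111.32)² + (-1.1777·111.32)²) = √(27707.864935 + 17187.620083) = 211.8855 km
10: √((-1.5418·111.32)² + (1.1601·111.32)²) = √(29457.947104 + 16677.741914) = 214.7922 km
11: √((0.3619·111.32)² + (0.0800·111.32)²) = √(1623.018841 + 79.309711) = 41.2593 km
12: √((1.2418·111.32)² + (1.3189·111.32)²) = √(19109.516828 + 21556.097131) = 201.6572 km
13: √((0.2984·111.32)² + (0.4927·111.32)²) = √(1103.428083 + 3008.233338) = 64.1222 km
14: √((0.8282·111.32)² + (-0.1557·111.32)²) = √(8499.959328 + 300.416388) = 93.8103 km
15: √((-1.4003·111.32)² + (-0.4657·111.32)²) = √(24299.009619 + 2687.564347) = 164.2759 km
16: √((-0.0702·111.32)² + (-1.4335·111.32)²) = √(61.068973 + 25464.889143) = 159.7685 km
17: √((0.6543·111.32)² + (-0.2806·111.32)²) = √(5305.181371 + 975.712185) = 79.2521 km
18: √((-0.2978·111.32)² + (0.3704·111.32)²) = √(1098.995166 + 1700.154351) = 52.9070 km
Minimum: 11 at 41.2593 km.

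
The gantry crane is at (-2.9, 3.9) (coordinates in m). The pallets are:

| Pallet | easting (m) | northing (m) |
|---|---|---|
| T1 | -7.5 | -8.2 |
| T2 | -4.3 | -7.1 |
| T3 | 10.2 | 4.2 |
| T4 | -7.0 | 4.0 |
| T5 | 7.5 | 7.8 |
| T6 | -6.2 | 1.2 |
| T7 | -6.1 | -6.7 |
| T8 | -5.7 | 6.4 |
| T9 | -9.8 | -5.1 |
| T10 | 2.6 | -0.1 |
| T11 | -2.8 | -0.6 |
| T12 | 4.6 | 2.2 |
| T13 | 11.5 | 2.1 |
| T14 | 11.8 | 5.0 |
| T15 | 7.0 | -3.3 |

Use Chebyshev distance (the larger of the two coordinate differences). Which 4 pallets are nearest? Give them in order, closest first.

Distances from (-2.9, 3.9):
T1: 12.1 m
T2: 11.0 m
T3: 13.1 m
T4: 4.1 m
T5: 10.4 m
T6: 3.3 m
T7: 10.6 m
T8: 2.8 m
T9: 9.0 m
T10: 5.5 m
T11: 4.5 m
T12: 7.5 m
T13: 14.4 m
T14: 14.7 m
T15: 9.9 m
Sorted: T8 (2.8 m) < T6 (3.3 m) < T4 (4.1 m) < T11 (4.5 m) < T10 (5.5 m) < T12 (7.5 m) < …

T8, T6, T4, T11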